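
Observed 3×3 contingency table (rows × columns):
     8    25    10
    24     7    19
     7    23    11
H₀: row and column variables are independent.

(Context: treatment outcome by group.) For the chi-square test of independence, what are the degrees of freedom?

degrees of freedom = 4

df = (r−1)(c−1) = (3−1)·(3−1) = 4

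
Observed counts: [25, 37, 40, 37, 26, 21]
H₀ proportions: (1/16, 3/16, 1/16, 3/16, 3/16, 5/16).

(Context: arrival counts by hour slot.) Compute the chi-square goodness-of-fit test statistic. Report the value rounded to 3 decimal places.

n = 186; E_i = n·p_i = [11.62, 34.88, 11.62, 34.88, 34.88, 58.12]
χ² = (25−11.62)²/11.62 + (37−34.88)²/34.88 + (40−11.62)²/11.62 + (37−34.88)²/34.88 + (26−34.88)²/34.88 + (21−58.12)²/58.12 = 110.8774
df = 5

test statistic = 110.877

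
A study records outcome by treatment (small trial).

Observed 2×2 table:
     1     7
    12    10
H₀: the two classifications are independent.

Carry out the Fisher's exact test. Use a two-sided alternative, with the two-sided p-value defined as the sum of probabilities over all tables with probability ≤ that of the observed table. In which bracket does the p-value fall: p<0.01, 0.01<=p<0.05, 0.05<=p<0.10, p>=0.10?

Margins: r₁=8, r₂=22, c₁=13, c₂=17, n=30
p_obs = C(8,1)·C(22,12)/C(30,13); sum pmf over tables with pmf ≤ p_obs
p-value (two-sided) = 0.09243
→ bracket: 0.05<=p<0.10

p-value bracket: 0.05<=p<0.10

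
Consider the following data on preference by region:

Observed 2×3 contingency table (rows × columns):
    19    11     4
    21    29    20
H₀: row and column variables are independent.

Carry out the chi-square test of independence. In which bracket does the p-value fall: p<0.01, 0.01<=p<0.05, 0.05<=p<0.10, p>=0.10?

p-value bracket: 0.01<=p<0.05

Row totals [34, 70], col totals [40, 40, 24], n=104
χ² = (19−13.08)²/13.08 + (11−13.08)²/13.08 + (4−7.85)²/7.85 + (21−26.92)²/26.92 + (29−26.92)²/26.92 + (20−16.15)²/16.15 = 7.2771
df = 2
p-value (upper-tail) = 0.02629
→ bracket: 0.01<=p<0.05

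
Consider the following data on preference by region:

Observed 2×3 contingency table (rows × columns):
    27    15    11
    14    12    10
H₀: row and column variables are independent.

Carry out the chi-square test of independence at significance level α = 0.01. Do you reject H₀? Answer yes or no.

Row totals [53, 36], col totals [41, 27, 21], n=89
χ² = (27−24.42)²/24.42 + (15−16.08)²/16.08 + (11−12.51)²/12.51 + (14−16.58)²/16.58 + (12−10.92)²/10.92 + (10−8.49)²/8.49 = 1.3033
df = 2
p-value (upper-tail) = 0.52119
At α=0.01: p ≥ α → fail to reject H₀

reject H₀: no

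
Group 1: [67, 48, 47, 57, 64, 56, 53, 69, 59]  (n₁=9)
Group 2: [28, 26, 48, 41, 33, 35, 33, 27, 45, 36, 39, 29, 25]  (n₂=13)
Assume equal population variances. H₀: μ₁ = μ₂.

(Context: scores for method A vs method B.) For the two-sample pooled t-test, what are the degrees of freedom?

degrees of freedom = 20

df = n₁ + n₂ − 2 = 9 + 13 − 2 = 20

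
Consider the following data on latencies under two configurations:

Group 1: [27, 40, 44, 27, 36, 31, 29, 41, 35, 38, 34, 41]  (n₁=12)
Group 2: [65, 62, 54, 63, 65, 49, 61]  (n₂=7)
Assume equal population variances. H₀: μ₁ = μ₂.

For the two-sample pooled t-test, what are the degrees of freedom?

degrees of freedom = 17

df = n₁ + n₂ − 2 = 12 + 7 − 2 = 17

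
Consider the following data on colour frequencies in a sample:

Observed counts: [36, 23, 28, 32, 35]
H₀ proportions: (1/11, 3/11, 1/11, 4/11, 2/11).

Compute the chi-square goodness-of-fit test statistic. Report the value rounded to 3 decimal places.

n = 154; E_i = n·p_i = [14.00, 42.00, 14.00, 56.00, 28.00]
χ² = (36−14.00)²/14.00 + (23−42.00)²/42.00 + (28−14.00)²/14.00 + (32−56.00)²/56.00 + (35−28.00)²/28.00 = 69.2024
df = 4

test statistic = 69.202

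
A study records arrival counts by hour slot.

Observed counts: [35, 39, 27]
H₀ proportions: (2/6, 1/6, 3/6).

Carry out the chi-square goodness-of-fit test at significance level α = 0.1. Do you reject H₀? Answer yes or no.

reject H₀: yes

n = 101; E_i = n·p_i = [33.67, 16.83, 50.50]
χ² = (35−33.67)²/33.67 + (39−16.83)²/16.83 + (27−50.50)²/50.50 = 40.1782
df = 2
p-value (upper-tail) = 0.00000
At α=0.1: p < α → reject H₀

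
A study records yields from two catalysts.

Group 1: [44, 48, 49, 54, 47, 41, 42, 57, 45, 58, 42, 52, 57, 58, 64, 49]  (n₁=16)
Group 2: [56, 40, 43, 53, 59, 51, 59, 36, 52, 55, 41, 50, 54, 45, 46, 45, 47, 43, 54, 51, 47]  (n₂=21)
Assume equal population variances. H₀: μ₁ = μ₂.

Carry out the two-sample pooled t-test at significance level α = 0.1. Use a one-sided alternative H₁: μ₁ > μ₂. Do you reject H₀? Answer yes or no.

x̄₁=50.438, s₁=6.947, n₁=16
x̄₂=48.905, s₂=6.340, n₂=21
s_p² = [15·6.947² + 20·6.340²]/35 = 43.6499
SE = √(s_p²·(1/16+1/21)) = 2.1924
t = (50.438−48.905)/2.1924 = 0.6991
df = 35
p-value (one-sided, H₁ greater) = 0.24455
At α=0.1: p ≥ α → fail to reject H₀

reject H₀: no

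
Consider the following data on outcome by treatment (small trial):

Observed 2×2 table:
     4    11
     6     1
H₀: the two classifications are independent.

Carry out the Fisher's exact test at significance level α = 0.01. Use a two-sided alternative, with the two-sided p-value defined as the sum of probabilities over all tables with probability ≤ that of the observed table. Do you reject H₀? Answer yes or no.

Margins: r₁=15, r₂=7, c₁=10, c₂=12, n=22
p_obs = C(15,4)·C(7,6)/C(22,10); sum pmf over tables with pmf ≤ p_obs
p-value (two-sided) = 0.02012
At α=0.01: p ≥ α → fail to reject H₀

reject H₀: no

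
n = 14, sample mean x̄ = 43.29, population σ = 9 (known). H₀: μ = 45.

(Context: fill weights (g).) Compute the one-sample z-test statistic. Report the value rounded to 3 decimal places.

SE = σ/√n = 9/√14 = 2.4054
z = (x̄−μ₀)/SE = (43.29−45)/2.4054 = -0.7109

test statistic = -0.711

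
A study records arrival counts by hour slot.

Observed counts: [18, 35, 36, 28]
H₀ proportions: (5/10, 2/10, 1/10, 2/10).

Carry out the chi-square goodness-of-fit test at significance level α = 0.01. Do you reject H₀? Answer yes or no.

reject H₀: yes

n = 117; E_i = n·p_i = [58.50, 23.40, 11.70, 23.40]
χ² = (18−58.50)²/58.50 + (35−23.40)²/23.40 + (36−11.70)²/11.70 + (28−23.40)²/23.40 = 85.1624
df = 3
p-value (upper-tail) = 0.00000
At α=0.01: p < α → reject H₀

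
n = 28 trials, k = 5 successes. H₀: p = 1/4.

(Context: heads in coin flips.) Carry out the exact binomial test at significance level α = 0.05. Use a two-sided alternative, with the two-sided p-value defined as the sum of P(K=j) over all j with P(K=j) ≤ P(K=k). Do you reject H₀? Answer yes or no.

Exact binomial: n=28, k=5, p₀=1/4=0.2500
P(X=j) = C(n,j)·p₀^j·(1−p₀)^(n−j); p = Σ P(X=j) over j with P(X=j) ≤ P(X=5)
p-value (two-sided) = 0.51365
At α=0.05: p ≥ α → fail to reject H₀

reject H₀: no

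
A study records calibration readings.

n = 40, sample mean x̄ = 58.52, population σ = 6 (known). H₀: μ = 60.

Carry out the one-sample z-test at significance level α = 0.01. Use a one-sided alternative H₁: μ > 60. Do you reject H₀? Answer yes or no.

reject H₀: no

SE = σ/√n = 6/√40 = 0.9487
z = (x̄−μ₀)/SE = (58.52−60)/0.9487 = -1.5601
p-value (one-sided, H₁ greater) = 0.94063
At α=0.01: p ≥ α → fail to reject H₀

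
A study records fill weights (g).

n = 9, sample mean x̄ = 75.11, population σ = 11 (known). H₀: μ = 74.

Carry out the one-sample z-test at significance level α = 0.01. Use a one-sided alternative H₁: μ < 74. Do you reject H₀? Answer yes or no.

SE = σ/√n = 11/√9 = 3.6667
z = (x̄−μ₀)/SE = (75.11−74)/3.6667 = 0.3027
p-value (one-sided, H₁ less) = 0.61895
At α=0.01: p ≥ α → fail to reject H₀

reject H₀: no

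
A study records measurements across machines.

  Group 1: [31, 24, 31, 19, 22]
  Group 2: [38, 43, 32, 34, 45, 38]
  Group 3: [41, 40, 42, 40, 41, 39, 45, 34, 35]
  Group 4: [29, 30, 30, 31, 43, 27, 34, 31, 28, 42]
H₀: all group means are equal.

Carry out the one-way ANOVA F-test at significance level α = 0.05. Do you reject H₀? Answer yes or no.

reject H₀: yes

Group means [25.40, 38.33, 39.67, 32.50], grand mean 34.633
SSB = Σnᵢ(x̄ᵢ−x̄)² = 781.933; SSW = ΣΣ(x−x̄ᵢ)² = 617.033
MSB = 781.933/3 = 260.6444; MSW = 617.033/26 = 23.7321
F = MSB/MSW = 10.9828
df = (3, 26)
p-value (upper-tail) = 0.00008
At α=0.05: p < α → reject H₀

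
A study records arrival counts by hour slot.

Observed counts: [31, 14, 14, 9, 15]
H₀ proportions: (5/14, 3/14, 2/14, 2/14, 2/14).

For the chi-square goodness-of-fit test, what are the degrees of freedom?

df = k − 1 = 5 − 1 = 4

degrees of freedom = 4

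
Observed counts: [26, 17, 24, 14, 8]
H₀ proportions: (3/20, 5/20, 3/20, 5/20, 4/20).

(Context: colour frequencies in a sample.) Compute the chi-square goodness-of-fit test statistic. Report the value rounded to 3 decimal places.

n = 89; E_i = n·p_i = [13.35, 22.25, 13.35, 22.25, 17.80]
χ² = (26−13.35)²/13.35 + (17−22.25)²/22.25 + (24−13.35)²/13.35 + (14−22.25)²/22.25 + (8−17.80)²/17.80 = 30.1760
df = 4

test statistic = 30.176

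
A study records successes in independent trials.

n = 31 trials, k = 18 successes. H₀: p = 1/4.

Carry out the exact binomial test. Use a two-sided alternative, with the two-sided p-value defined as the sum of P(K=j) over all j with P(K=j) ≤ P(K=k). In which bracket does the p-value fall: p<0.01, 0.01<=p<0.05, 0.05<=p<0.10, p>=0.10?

Exact binomial: n=31, k=18, p₀=1/4=0.2500
P(X=j) = C(n,j)·p₀^j·(1−p₀)^(n−j); p = Σ P(X=j) over j with P(X=j) ≤ P(X=18)
p-value (two-sided) = 0.00009
→ bracket: p<0.01

p-value bracket: p<0.01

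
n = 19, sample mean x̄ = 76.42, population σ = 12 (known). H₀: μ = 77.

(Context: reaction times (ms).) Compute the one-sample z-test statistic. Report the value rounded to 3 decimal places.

SE = σ/√n = 12/√19 = 2.7530
z = (x̄−μ₀)/SE = (76.42−77)/2.7530 = -0.2107

test statistic = -0.211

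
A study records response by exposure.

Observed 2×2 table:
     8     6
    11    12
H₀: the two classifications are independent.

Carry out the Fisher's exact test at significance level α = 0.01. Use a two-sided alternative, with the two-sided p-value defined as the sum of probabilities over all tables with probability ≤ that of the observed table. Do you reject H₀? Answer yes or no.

Margins: r₁=14, r₂=23, c₁=19, c₂=18, n=37
p_obs = C(14,8)·C(23,11)/C(37,19); sum pmf over tables with pmf ≤ p_obs
p-value (two-sided) = 0.73743
At α=0.01: p ≥ α → fail to reject H₀

reject H₀: no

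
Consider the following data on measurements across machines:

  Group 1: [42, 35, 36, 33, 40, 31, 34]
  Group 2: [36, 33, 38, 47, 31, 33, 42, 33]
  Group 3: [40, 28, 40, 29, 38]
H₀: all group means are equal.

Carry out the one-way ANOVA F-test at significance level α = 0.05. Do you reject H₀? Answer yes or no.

Group means [35.86, 36.62, 35.00], grand mean 35.950
SSB = Σnᵢ(x̄ᵢ−x̄)² = 8.218; SSW = ΣΣ(x−x̄ᵢ)² = 444.732
MSB = 8.218/2 = 4.1089; MSW = 444.732/17 = 26.1607
F = MSB/MSW = 0.1571
df = (2, 17)
p-value (upper-tail) = 0.85587
At α=0.05: p ≥ α → fail to reject H₀

reject H₀: no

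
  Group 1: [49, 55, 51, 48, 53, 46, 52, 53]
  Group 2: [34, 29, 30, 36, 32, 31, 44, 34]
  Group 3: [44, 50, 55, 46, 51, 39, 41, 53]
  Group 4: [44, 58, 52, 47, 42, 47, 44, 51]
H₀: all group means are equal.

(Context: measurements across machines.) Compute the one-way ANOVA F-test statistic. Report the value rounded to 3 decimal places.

test statistic = 20.300

Group means [50.88, 33.75, 47.38, 48.12], grand mean 45.031
SSB = Σnᵢ(x̄ᵢ−x̄)² = 1411.844; SSW = ΣΣ(x−x̄ᵢ)² = 649.125
MSB = 1411.844/3 = 470.6146; MSW = 649.125/28 = 23.1830
F = MSB/MSW = 20.3000
df = (3, 28)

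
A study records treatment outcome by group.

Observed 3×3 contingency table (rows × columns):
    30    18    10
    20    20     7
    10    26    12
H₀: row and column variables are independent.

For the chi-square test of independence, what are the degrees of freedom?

degrees of freedom = 4

df = (r−1)(c−1) = (3−1)·(3−1) = 4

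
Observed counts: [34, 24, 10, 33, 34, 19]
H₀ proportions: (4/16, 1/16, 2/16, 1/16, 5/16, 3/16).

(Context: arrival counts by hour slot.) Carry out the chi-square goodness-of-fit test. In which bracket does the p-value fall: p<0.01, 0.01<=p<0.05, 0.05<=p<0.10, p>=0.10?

p-value bracket: p<0.01

n = 154; E_i = n·p_i = [38.50, 9.62, 19.25, 9.62, 48.12, 28.88]
χ² = (34−38.50)²/38.50 + (24−9.62)²/9.62 + (10−19.25)²/19.25 + (33−9.62)²/9.62 + (34−48.12)²/48.12 + (19−28.88)²/28.88 = 90.7307
df = 5
p-value (upper-tail) = 0.00000
→ bracket: p<0.01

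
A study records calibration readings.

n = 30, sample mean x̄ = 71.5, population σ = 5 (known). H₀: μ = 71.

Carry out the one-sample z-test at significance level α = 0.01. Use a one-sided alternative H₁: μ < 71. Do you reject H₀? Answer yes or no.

reject H₀: no

SE = σ/√n = 5/√30 = 0.9129
z = (x̄−μ₀)/SE = (71.5−71)/0.9129 = 0.5477
p-value (one-sided, H₁ less) = 0.70806
At α=0.01: p ≥ α → fail to reject H₀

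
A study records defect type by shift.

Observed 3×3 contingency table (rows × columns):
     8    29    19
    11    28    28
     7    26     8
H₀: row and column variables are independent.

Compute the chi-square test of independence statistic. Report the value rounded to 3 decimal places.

test statistic = 6.280

Row totals [56, 67, 41], col totals [26, 83, 55], n=164
χ² = (8−8.88)²/8.88 + (29−28.34)²/28.34 + (19−18.78)²/18.78 + (11−10.62)²/10.62 + (28−33.91)²/33.91 + (28−22.47)²/22.47 + (7−6.50)²/6.50 + (26−20.75)²/20.75 + (8−13.75)²/13.75 = 6.2803
df = 4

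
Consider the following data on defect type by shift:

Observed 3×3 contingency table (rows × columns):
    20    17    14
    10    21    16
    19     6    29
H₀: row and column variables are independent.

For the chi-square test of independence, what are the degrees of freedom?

degrees of freedom = 4

df = (r−1)(c−1) = (3−1)·(3−1) = 4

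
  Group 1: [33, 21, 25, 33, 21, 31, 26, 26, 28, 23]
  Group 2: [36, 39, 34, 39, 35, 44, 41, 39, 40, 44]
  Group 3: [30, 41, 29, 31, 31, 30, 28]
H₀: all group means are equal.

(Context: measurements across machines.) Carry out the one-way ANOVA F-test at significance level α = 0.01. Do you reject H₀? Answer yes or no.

reject H₀: yes

Group means [26.70, 39.10, 31.43], grand mean 32.519
SSB = Σnᵢ(x̄ᵢ−x̄)² = 780.026; SSW = ΣΣ(x−x̄ᵢ)² = 400.714
MSB = 780.026/2 = 390.0132; MSW = 400.714/24 = 16.6964
F = MSB/MSW = 23.3591
df = (2, 24)
p-value (upper-tail) = 0.00000
At α=0.01: p < α → reject H₀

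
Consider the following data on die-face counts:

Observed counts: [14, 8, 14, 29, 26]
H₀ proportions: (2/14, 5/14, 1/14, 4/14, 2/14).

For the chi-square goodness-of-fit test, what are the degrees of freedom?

df = k − 1 = 5 − 1 = 4

degrees of freedom = 4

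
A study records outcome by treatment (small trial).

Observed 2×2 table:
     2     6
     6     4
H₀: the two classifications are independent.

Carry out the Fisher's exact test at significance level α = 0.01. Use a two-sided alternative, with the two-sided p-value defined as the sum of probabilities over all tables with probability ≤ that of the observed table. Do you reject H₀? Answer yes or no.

reject H₀: no

Margins: r₁=8, r₂=10, c₁=8, c₂=10, n=18
p_obs = C(8,2)·C(10,6)/C(18,8); sum pmf over tables with pmf ≤ p_obs
p-value (two-sided) = 0.18799
At α=0.01: p ≥ α → fail to reject H₀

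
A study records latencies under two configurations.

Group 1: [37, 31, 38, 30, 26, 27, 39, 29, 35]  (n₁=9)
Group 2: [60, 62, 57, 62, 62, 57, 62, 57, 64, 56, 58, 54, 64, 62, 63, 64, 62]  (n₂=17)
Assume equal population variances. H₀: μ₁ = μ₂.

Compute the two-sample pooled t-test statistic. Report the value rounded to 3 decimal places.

test statistic = -17.625

x̄₁=32.444, s₁=4.902, n₁=9
x̄₂=60.353, s₂=3.181, n₂=17
s_p² = [8·4.902² + 16·3.181²]/24 = 14.7544
SE = √(s_p²·(1/9+1/17)) = 1.5834
t = (32.444−60.353)/1.5834 = -17.6253
df = 24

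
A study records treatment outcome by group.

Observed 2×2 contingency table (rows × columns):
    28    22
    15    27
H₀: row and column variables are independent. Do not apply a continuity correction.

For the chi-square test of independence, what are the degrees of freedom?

df = (r−1)(c−1) = (2−1)·(2−1) = 1

degrees of freedom = 1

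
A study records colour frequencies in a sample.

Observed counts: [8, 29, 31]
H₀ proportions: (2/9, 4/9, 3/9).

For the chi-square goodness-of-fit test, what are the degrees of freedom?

degrees of freedom = 2

df = k − 1 = 3 − 1 = 2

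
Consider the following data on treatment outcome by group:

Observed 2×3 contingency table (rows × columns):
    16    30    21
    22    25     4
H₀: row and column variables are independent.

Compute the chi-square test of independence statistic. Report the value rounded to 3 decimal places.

Row totals [67, 51], col totals [38, 55, 25], n=118
χ² = (16−21.58)²/21.58 + (30−31.23)²/31.23 + (21−14.19)²/14.19 + (22−16.42)²/16.42 + (25−23.77)²/23.77 + (4−10.81)²/10.81 = 10.9946
df = 2

test statistic = 10.995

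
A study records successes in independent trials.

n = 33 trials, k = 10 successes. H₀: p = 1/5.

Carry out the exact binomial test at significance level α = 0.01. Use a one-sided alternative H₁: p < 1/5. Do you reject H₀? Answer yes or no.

Exact binomial: n=33, k=10, p₀=1/5=0.2000
P(X≤10) from Σ C(n,i)·p₀^i·(1−p₀)^(n−i)
p-value (one-sided, H₁ less) = 0.94916
At α=0.01: p ≥ α → fail to reject H₀

reject H₀: no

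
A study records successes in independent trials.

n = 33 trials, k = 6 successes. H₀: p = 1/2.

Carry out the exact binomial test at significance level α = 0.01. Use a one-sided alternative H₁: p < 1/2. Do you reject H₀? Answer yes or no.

Exact binomial: n=33, k=6, p₀=1/2=0.5000
P(X≤6) from Σ C(n,i)·p₀^i·(1−p₀)^(n−i)
p-value (one-sided, H₁ less) = 0.00016
At α=0.01: p < α → reject H₀

reject H₀: yes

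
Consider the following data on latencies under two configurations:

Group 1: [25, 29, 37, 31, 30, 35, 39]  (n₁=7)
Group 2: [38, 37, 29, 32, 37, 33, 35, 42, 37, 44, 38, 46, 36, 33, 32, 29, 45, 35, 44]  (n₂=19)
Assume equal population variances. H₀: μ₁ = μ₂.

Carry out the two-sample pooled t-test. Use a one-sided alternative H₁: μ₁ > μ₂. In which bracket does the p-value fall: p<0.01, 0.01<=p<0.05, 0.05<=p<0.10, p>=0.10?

p-value bracket: p>=0.10

x̄₁=32.286, s₁=4.923, n₁=7
x̄₂=36.947, s₂=5.212, n₂=19
s_p² = [6·4.923² + 18·5.212²]/24 = 26.4323
SE = √(s_p²·(1/7+1/19)) = 2.2732
t = (32.286−36.947)/2.2732 = -2.0507
df = 24
p-value (one-sided, H₁ greater) = 0.97432
→ bracket: p>=0.10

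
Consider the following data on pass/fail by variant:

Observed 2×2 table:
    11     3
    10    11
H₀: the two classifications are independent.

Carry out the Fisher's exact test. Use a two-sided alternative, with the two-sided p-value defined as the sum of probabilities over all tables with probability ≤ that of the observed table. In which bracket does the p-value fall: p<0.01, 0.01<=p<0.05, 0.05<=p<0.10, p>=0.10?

Margins: r₁=14, r₂=21, c₁=21, c₂=14, n=35
p_obs = C(14,11)·C(21,10)/C(35,21); sum pmf over tables with pmf ≤ p_obs
p-value (two-sided) = 0.08851
→ bracket: 0.05<=p<0.10

p-value bracket: 0.05<=p<0.10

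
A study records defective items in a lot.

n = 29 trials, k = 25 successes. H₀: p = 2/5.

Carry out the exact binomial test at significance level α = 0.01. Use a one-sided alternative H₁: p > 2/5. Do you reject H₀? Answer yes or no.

Exact binomial: n=29, k=25, p₀=2/5=0.4000
P(X≥25) from Σ C(n,i)·p₀^i·(1−p₀)^(n−i)
p-value (one-sided, H₁ greater) = 0.00000
At α=0.01: p < α → reject H₀

reject H₀: yes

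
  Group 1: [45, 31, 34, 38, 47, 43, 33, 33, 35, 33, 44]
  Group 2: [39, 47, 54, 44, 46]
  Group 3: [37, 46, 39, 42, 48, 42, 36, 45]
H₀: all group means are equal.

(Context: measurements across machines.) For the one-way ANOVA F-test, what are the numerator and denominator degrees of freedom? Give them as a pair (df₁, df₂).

k = 3 groups, N = 24 total
df = (k−1, N−k) = (3−1, 24−3) = (2, 21)

degrees of freedom = [2, 21]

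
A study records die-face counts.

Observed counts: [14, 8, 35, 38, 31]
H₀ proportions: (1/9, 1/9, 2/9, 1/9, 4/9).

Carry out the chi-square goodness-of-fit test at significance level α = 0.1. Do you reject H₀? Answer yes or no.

n = 126; E_i = n·p_i = [14.00, 14.00, 28.00, 14.00, 56.00]
χ² = (14−14.00)²/14.00 + (8−14.00)²/14.00 + (35−28.00)²/28.00 + (38−14.00)²/14.00 + (31−56.00)²/56.00 = 56.6250
df = 4
p-value (upper-tail) = 0.00000
At α=0.1: p < α → reject H₀

reject H₀: yes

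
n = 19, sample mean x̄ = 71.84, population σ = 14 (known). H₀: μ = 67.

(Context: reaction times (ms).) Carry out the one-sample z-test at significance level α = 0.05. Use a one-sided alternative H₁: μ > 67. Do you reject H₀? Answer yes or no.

SE = σ/√n = 14/√19 = 3.2118
z = (x̄−μ₀)/SE = (71.84−67)/3.2118 = 1.5069
p-value (one-sided, H₁ greater) = 0.06591
At α=0.05: p ≥ α → fail to reject H₀

reject H₀: no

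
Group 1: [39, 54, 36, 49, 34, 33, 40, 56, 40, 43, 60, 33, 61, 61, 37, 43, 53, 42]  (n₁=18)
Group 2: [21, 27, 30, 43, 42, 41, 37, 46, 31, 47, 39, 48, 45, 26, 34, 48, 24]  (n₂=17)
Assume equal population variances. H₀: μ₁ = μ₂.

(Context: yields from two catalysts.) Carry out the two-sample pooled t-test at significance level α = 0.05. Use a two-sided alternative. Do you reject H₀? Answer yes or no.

x̄₁=45.222, s₁=9.927, n₁=18
x̄₂=37.000, s₂=9.042, n₂=17
s_p² = [17·9.927² + 16·9.042²]/33 = 90.3973
SE = √(s_p²·(1/18+1/17)) = 3.2155
t = (45.222−37.000)/3.2155 = 2.5570
df = 33
p-value (two-sided) = 0.01534
At α=0.05: p < α → reject H₀

reject H₀: yes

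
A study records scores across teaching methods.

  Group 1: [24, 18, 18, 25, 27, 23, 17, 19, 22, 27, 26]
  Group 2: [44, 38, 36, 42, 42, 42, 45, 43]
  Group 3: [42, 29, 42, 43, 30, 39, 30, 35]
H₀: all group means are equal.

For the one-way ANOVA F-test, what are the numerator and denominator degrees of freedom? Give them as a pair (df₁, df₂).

degrees of freedom = [2, 24]

k = 3 groups, N = 27 total
df = (k−1, N−k) = (3−1, 27−3) = (2, 24)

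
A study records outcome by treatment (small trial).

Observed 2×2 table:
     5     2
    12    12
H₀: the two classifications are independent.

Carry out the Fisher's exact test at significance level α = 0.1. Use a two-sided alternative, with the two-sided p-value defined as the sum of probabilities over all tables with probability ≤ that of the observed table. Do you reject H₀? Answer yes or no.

Margins: r₁=7, r₂=24, c₁=17, c₂=14, n=31
p_obs = C(7,5)·C(24,12)/C(31,17); sum pmf over tables with pmf ≤ p_obs
p-value (two-sided) = 0.41169
At α=0.1: p ≥ α → fail to reject H₀

reject H₀: no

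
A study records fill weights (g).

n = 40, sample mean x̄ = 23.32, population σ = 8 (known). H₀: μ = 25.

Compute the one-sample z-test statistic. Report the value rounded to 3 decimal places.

SE = σ/√n = 8/√40 = 1.2649
z = (x̄−μ₀)/SE = (23.32−25)/1.2649 = -1.3282

test statistic = -1.328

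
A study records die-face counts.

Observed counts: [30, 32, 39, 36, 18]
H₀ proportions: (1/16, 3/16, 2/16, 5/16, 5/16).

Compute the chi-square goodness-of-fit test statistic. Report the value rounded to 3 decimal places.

test statistic = 85.086

n = 155; E_i = n·p_i = [9.69, 29.06, 19.38, 48.44, 48.44]
χ² = (30−9.69)²/9.69 + (32−29.06)²/29.06 + (39−19.38)²/19.38 + (36−48.44)²/48.44 + (18−48.44)²/48.44 = 85.0860
df = 4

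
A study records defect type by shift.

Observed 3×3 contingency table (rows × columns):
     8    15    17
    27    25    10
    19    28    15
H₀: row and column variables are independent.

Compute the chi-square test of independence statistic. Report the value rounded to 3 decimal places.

test statistic = 11.308

Row totals [40, 62, 62], col totals [54, 68, 42], n=164
χ² = (8−13.17)²/13.17 + (15−16.59)²/16.59 + (17−10.24)²/10.24 + (27−20.41)²/20.41 + (25−25.71)²/25.71 + (10−15.88)²/15.88 + (19−20.41)²/20.41 + (28−25.71)²/25.71 + (15−15.88)²/15.88 = 11.3082
df = 4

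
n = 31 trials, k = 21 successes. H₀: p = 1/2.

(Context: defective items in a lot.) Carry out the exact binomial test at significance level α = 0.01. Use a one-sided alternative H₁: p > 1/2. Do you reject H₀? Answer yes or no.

reject H₀: no

Exact binomial: n=31, k=21, p₀=1/2=0.5000
P(X≥21) from Σ C(n,i)·p₀^i·(1−p₀)^(n−i)
p-value (one-sided, H₁ greater) = 0.03538
At α=0.01: p ≥ α → fail to reject H₀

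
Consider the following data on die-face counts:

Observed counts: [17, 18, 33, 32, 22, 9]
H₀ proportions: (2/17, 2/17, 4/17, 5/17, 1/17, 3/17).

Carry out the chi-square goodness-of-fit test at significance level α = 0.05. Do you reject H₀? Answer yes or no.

n = 131; E_i = n·p_i = [15.41, 15.41, 30.82, 38.53, 7.71, 23.12]
χ² = (17−15.41)²/15.41 + (18−15.41)²/15.41 + (33−30.82)²/30.82 + (32−38.53)²/38.53 + (22−7.71)²/7.71 + (9−23.12)²/23.12 = 36.9950
df = 5
p-value (upper-tail) = 0.00000
At α=0.05: p < α → reject H₀

reject H₀: yes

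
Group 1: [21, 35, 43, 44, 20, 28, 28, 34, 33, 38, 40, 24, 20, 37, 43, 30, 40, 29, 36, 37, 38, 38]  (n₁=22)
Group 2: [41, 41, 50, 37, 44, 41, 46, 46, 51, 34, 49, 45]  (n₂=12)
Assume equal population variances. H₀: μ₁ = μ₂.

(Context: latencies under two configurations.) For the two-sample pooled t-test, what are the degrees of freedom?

df = n₁ + n₂ − 2 = 22 + 12 − 2 = 32

degrees of freedom = 32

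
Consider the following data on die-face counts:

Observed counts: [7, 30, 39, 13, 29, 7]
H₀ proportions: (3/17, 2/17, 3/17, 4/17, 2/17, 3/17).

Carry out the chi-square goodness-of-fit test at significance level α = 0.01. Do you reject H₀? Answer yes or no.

n = 125; E_i = n·p_i = [22.06, 14.71, 22.06, 29.41, 14.71, 22.06]
χ² = (7−22.06)²/22.06 + (30−14.71)²/14.71 + (39−22.06)²/22.06 + (13−29.41)²/29.41 + (29−14.71)²/14.71 + (7−22.06)²/22.06 = 72.5287
df = 5
p-value (upper-tail) = 0.00000
At α=0.01: p < α → reject H₀

reject H₀: yes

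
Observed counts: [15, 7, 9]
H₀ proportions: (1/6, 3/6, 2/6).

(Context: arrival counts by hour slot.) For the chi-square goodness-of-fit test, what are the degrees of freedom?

degrees of freedom = 2

df = k − 1 = 3 − 1 = 2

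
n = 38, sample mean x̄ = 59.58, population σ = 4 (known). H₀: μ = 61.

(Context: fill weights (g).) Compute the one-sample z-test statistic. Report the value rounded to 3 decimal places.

SE = σ/√n = 4/√38 = 0.6489
z = (x̄−μ₀)/SE = (59.58−61)/0.6489 = -2.1884

test statistic = -2.188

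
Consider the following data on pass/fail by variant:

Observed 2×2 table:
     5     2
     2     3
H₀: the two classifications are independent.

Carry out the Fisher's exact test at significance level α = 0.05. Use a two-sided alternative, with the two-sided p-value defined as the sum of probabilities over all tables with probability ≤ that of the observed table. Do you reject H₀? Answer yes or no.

Margins: r₁=7, r₂=5, c₁=7, c₂=5, n=12
p_obs = C(7,5)·C(5,2)/C(12,7); sum pmf over tables with pmf ≤ p_obs
p-value (two-sided) = 0.55808
At α=0.05: p ≥ α → fail to reject H₀

reject H₀: no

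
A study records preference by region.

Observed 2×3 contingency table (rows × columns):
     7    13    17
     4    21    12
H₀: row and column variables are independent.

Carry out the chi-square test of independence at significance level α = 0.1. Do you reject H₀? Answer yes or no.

Row totals [37, 37], col totals [11, 34, 29], n=74
χ² = (7−5.50)²/5.50 + (13−17.00)²/17.00 + (17−14.50)²/14.50 + (4−5.50)²/5.50 + (21−17.00)²/17.00 + (12−14.50)²/14.50 = 3.5626
df = 2
p-value (upper-tail) = 0.16842
At α=0.1: p ≥ α → fail to reject H₀

reject H₀: no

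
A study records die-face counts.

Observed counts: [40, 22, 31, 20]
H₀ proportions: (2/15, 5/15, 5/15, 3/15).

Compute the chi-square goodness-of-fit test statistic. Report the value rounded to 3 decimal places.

n = 113; E_i = n·p_i = [15.07, 37.67, 37.67, 22.60]
χ² = (40−15.07)²/15.07 + (22−37.67)²/37.67 + (31−37.67)²/37.67 + (20−22.60)²/22.60 = 49.2566
df = 3

test statistic = 49.257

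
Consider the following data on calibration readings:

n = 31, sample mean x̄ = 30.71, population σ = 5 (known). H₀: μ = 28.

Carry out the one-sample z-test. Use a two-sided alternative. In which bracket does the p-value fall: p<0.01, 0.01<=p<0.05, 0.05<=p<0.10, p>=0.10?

SE = σ/√n = 5/√31 = 0.8980
z = (x̄−μ₀)/SE = (30.71−28)/0.8980 = 3.0177
p-value (two-sided) = 0.00255
→ bracket: p<0.01

p-value bracket: p<0.01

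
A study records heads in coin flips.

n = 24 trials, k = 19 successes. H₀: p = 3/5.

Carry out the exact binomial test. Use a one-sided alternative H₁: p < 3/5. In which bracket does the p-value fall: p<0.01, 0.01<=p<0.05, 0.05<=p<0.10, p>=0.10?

p-value bracket: p>=0.10

Exact binomial: n=24, k=19, p₀=3/5=0.6000
P(X≤19) from Σ C(n,i)·p₀^i·(1−p₀)^(n−i)
p-value (one-sided, H₁ less) = 0.98655
→ bracket: p>=0.10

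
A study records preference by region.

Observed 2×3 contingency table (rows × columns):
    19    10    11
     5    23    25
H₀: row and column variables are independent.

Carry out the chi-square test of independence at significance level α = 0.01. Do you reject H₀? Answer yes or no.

Row totals [40, 53], col totals [24, 33, 36], n=93
χ² = (19−10.32)²/10.32 + (10−14.19)²/14.19 + (11−15.48)²/15.48 + (5−13.68)²/13.68 + (23−18.81)²/18.81 + (25−20.52)²/20.52 = 17.2522
df = 2
p-value (upper-tail) = 0.00018
At α=0.01: p < α → reject H₀

reject H₀: yes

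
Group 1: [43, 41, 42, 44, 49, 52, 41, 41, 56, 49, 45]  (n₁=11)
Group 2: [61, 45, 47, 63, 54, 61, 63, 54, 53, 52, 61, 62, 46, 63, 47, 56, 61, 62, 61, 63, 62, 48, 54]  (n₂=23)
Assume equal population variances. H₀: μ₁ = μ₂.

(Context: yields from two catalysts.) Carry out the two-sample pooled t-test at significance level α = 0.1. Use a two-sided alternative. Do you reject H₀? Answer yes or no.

reject H₀: yes

x̄₁=45.727, s₁=5.081, n₁=11
x̄₂=56.478, s₂=6.423, n₂=23
s_p² = [10·5.081² + 22·6.423²]/32 = 36.4350
SE = √(s_p²·(1/11+1/23)) = 2.2128
t = (45.727−56.478)/2.2128 = -4.8586
df = 32
p-value (two-sided) = 0.00003
At α=0.1: p < α → reject H₀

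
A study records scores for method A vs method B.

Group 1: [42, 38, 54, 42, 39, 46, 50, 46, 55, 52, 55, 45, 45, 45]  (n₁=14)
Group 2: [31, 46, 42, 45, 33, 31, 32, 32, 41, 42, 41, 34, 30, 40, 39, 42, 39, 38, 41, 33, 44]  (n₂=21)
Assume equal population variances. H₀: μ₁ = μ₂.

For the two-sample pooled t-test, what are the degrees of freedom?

degrees of freedom = 33

df = n₁ + n₂ − 2 = 14 + 21 − 2 = 33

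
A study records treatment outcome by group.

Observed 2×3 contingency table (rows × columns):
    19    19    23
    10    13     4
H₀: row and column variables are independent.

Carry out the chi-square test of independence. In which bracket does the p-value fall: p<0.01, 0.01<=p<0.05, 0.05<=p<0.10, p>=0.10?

p-value bracket: 0.05<=p<0.10

Row totals [61, 27], col totals [29, 32, 27], n=88
χ² = (19−20.10)²/20.10 + (19−22.18)²/22.18 + (23−18.72)²/18.72 + (10−8.90)²/8.90 + (13−9.82)²/9.82 + (4−8.28)²/8.28 = 4.8807
df = 2
p-value (upper-tail) = 0.08713
→ bracket: 0.05<=p<0.10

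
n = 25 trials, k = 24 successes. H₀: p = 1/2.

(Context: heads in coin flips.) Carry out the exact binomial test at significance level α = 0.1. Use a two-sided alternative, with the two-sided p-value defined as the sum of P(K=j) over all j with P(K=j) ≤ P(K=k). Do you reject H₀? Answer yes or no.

reject H₀: yes

Exact binomial: n=25, k=24, p₀=1/2=0.5000
P(X=j) = C(n,j)·p₀^j·(1−p₀)^(n−j); p = Σ P(X=j) over j with P(X=j) ≤ P(X=24)
p-value (two-sided) = 0.00000
At α=0.1: p < α → reject H₀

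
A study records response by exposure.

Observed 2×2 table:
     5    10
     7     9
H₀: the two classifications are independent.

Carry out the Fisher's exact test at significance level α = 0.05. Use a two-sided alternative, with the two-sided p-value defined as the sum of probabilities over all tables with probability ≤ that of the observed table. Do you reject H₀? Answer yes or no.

Margins: r₁=15, r₂=16, c₁=12, c₂=19, n=31
p_obs = C(15,5)·C(16,7)/C(31,12); sum pmf over tables with pmf ≤ p_obs
p-value (two-sided) = 0.71599
At α=0.05: p ≥ α → fail to reject H₀

reject H₀: no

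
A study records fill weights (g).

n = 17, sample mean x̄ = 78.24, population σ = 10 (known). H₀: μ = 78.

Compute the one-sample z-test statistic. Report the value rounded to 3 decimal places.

SE = σ/√n = 10/√17 = 2.4254
z = (x̄−μ₀)/SE = (78.24−78)/2.4254 = 0.0990

test statistic = 0.099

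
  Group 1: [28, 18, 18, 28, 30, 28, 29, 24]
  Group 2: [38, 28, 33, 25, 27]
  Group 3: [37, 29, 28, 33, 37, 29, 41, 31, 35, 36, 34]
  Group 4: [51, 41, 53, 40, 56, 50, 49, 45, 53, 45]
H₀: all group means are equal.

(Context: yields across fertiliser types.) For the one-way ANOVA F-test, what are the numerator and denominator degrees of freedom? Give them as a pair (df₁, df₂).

k = 4 groups, N = 34 total
df = (k−1, N−k) = (4−1, 34−4) = (3, 30)

degrees of freedom = [3, 30]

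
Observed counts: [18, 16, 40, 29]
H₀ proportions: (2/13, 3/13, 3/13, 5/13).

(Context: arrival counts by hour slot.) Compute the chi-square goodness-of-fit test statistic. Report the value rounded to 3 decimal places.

n = 103; E_i = n·p_i = [15.85, 23.77, 23.77, 39.62]
χ² = (18−15.85)²/15.85 + (16−23.77)²/23.77 + (40−23.77)²/23.77 + (29−39.62)²/39.62 = 16.7599
df = 3

test statistic = 16.760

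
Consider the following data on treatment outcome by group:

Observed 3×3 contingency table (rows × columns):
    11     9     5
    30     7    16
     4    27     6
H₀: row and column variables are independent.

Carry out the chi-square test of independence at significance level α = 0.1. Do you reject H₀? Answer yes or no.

reject H₀: yes

Row totals [25, 53, 37], col totals [45, 43, 27], n=115
χ² = (11−9.78)²/9.78 + (9−9.35)²/9.35 + (5−5.87)²/5.87 + (30−20.74)²/20.74 + (7−19.82)²/19.82 + (16−12.44)²/12.44 + (4−14.48)²/14.48 + (27−13.83)²/13.83 + (6−8.69)²/8.69 = 34.6776
df = 4
p-value (upper-tail) = 0.00000
At α=0.1: p < α → reject H₀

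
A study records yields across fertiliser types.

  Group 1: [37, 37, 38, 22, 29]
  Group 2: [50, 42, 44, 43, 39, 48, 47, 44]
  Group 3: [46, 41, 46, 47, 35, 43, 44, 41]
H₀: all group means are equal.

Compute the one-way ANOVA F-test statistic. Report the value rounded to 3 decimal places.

Group means [32.60, 44.62, 42.88], grand mean 41.095
SSB = Σnᵢ(x̄ᵢ−x̄)² = 485.860; SSW = ΣΣ(x−x̄ᵢ)² = 387.950
MSB = 485.860/2 = 242.9298; MSW = 387.950/18 = 21.5528
F = MSB/MSW = 11.2714
df = (2, 18)

test statistic = 11.271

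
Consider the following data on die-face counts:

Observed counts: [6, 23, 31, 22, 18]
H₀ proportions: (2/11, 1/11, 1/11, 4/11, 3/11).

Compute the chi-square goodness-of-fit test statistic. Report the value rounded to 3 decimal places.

test statistic = 91.070

n = 100; E_i = n·p_i = [18.18, 9.09, 9.09, 36.36, 27.27]
χ² = (6−18.18)²/18.18 + (23−9.09)²/9.09 + (31−9.09)²/9.09 + (22−36.36)²/36.36 + (18−27.27)²/27.27 = 91.0700
df = 4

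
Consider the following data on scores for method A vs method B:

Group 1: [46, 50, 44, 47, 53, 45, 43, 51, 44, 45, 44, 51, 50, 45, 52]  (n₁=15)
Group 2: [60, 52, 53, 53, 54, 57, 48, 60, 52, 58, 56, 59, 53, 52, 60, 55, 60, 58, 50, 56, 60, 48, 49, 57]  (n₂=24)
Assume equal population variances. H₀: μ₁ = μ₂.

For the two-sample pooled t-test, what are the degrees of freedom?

degrees of freedom = 37

df = n₁ + n₂ − 2 = 15 + 24 − 2 = 37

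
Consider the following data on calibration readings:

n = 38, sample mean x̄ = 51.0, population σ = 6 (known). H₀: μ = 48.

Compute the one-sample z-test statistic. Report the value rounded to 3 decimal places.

test statistic = 3.082

SE = σ/√n = 6/√38 = 0.9733
z = (x̄−μ₀)/SE = (51.0−48)/0.9733 = 3.0822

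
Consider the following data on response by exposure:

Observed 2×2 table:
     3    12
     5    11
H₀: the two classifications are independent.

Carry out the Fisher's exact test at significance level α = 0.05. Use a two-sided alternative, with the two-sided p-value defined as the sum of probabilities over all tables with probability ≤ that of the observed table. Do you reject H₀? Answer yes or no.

Margins: r₁=15, r₂=16, c₁=8, c₂=23, n=31
p_obs = C(15,3)·C(16,5)/C(31,8); sum pmf over tables with pmf ≤ p_obs
p-value (two-sided) = 0.68508
At α=0.05: p ≥ α → fail to reject H₀

reject H₀: no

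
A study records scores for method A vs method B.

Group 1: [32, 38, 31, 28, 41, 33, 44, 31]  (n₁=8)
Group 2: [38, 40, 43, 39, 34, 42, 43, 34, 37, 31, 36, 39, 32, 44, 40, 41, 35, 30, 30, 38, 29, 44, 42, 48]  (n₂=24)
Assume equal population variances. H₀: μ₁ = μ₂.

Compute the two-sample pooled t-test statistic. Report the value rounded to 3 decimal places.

x̄₁=34.750, s₁=5.600, n₁=8
x̄₂=37.875, s₂=5.161, n₂=24
s_p² = [7·5.600² + 23·5.161²]/30 = 27.7375
SE = √(s_p²·(1/8+1/24)) = 2.1501
t = (34.750−37.875)/2.1501 = -1.4534
df = 30

test statistic = -1.453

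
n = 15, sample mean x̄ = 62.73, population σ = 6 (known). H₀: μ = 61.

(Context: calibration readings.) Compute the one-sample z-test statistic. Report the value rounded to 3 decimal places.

test statistic = 1.117

SE = σ/√n = 6/√15 = 1.5492
z = (x̄−μ₀)/SE = (62.73−61)/1.5492 = 1.1167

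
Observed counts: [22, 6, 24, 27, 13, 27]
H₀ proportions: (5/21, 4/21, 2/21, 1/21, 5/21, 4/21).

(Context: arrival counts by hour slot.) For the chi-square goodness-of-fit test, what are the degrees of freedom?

df = k − 1 = 6 − 1 = 5

degrees of freedom = 5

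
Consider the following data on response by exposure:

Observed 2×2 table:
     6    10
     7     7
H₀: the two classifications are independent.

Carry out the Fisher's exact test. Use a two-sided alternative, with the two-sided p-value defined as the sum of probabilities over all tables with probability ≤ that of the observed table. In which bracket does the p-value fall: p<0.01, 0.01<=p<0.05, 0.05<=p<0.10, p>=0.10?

Margins: r₁=16, r₂=14, c₁=13, c₂=17, n=30
p_obs = C(16,6)·C(14,7)/C(30,13); sum pmf over tables with pmf ≤ p_obs
p-value (two-sided) = 0.71314
→ bracket: p>=0.10

p-value bracket: p>=0.10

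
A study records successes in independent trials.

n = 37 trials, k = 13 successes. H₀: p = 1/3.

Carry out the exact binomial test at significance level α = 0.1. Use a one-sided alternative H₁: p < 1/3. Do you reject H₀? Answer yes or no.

Exact binomial: n=37, k=13, p₀=1/3=0.3333
P(X≤13) from Σ C(n,i)·p₀^i·(1−p₀)^(n−i)
p-value (one-sided, H₁ less) = 0.66364
At α=0.1: p ≥ α → fail to reject H₀

reject H₀: no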